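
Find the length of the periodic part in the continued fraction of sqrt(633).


Run the CF algorithm for sqrt(633).
a_0 = floor(sqrt(633)) = 25; set m_0=0, q_0=1.
Recurrence: m' = q*a - m,  q' = (d - m'^2)/q,  a' = floor((a_0 + m')/q').
  step 1: m=25, q=8, a=6
  step 2: m=23, q=13, a=3
  step 3: m=16, q=29, a=1
  step 4: m=13, q=16, a=2
  step 5: m=19, q=17, a=2
  step 6: m=15, q=24, a=1
  step 7: m=9, q=23, a=1
  step 8: m=14, q=19, a=2
  step 9: m=24, q=3, a=16
  step 10: m=24, q=19, a=2
  step 11: m=14, q=23, a=1
  step 12: m=9, q=24, a=1
  step 13: m=15, q=17, a=2
  step 14: m=19, q=16, a=2
  step 15: m=13, q=29, a=1
  step 16: m=16, q=13, a=3
  step 17: m=23, q=8, a=6
  step 18: m=25, q=1, a=50
a_18 = 2*a_0 = 50, so the period closes here.
sqrt(633) = [25; 6, 3, 1, 2, 2, 1, 1, 2, 16, 2, 1, 1, 2, 2, 1, 3, 6, 50]
Period length = 18

18


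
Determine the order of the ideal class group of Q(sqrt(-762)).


K = Q(sqrt(-762)). d mod 4 = 2, so D = disc(K) = 4d = -3048
h(K) equals the number of primitive reduced positive-definite forms (a, b, c) = a*x^2 + b*x*y + c*y^2 with b^2 - 4ac = D,
where reduced means |b| <= a <= c, with b >= 0 whenever |b| = a or a = c, and primitive means gcd(a, b, c) = 1.
Reduced forces 3a^2 <= |D| = 3048, so 1 <= a <= 31; b must have the parity of D, and c = (b^2 - D)/(4a) must be an integer >= a.
Enumerate a = 1..31, b in [-a, a]:
  a=1: (1, 0, 762)  [1]
  a=2: (2, 0, 381)  [1]
  a=3: (3, 0, 254)  [1]
  a=4..5: none
  a=6: (6, 0, 127)  [1]
  a=7: (7, -2, 109), (7, 2, 109)  [2]
  a=8..13: none
  a=14: (14, -12, 57), (14, 12, 57)  [2]
  a=15..18: none
  a=19: (19, -12, 42), (19, 12, 42)  [2]
  a=20: none
  a=21: (21, -12, 38), (21, 12, 38)  [2]
  a=22..31: none
Total reduced forms: 1 + 1 + 1 + 1 + 2 + 2 + 2 + 2 = 12
h = 12

12


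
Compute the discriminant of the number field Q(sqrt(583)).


For K = Q(sqrt(d)) with d squarefree: disc(K) = d if d = 1 mod 4, and disc(K) = 4d if d = 2 or 3 mod 4.
Here d = 583, and d mod 4 = 3.
d = 3 mod 4, not 1 (O_K = Z[sqrt(d)]), so disc(K) = 4d = 4 * (583) = 2332

2332


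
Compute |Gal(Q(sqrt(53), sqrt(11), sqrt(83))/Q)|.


The 3 square roots of distinct primes are multiplicatively independent over Q,
so [K:Q] = 2^3 and Gal(K/Q) is isomorphic to (Z/2Z)^3.
|Gal| = 2^3 = 8

8


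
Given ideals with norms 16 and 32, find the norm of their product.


N(IJ) = N(I) * N(J)
= 16 * 32
= 512

512


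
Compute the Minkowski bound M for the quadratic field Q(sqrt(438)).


d = 438, d mod 4 = 2, so disc(K) = 4d = 1752; |disc(K)| = 1752
Real quadratic field, so n = 2, s = r2 = 0, r1 = 2
M = (n!/n^n) * (4/pi)^s * sqrt(|disc(K)|) = (2!/2^2) * (4/pi)^0 * sqrt(1752)
= 0.5 * 1.000000 * 41.856899
= 20.9284

20.9284


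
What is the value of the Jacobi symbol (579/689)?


Compute (579/689) via quadratic reciprocity:
  reciprocity: (579/689) -> +(689/579)
  reduce: (110/579)
  pull out 2: (2/579) = -1  (since 579 mod 8 = 3)
  reciprocity: (55/579) -> -(579/55)
  reduce: (29/55)
  reciprocity: (29/55) -> +(55/29)
  reduce: (26/29)
  pull out 2: (2/29) = -1  (since 29 mod 8 = 5)
  reciprocity: (13/29) -> +(29/13)
  reduce: (3/13)
  reciprocity: (3/13) -> +(13/3)
  reduce: (1/3)
  (1/3) = 1
Product of signs = -1

-1


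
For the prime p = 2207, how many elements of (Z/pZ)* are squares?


For prime p, the number of non-zero quadratic residues is (p-1)/2.
= (2207-1)/2
= 1103

1103


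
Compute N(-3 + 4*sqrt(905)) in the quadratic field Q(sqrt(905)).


N(a + b*sqrt(d)) = a^2 - d*b^2
= (-3)^2 - (905)*(4)^2
= 9 - 14480
= -14471

-14471


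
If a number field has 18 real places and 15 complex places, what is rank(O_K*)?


By Dirichlet's unit theorem:
rank = r1 + r2 - 1
= 18 + 15 - 1
= 32

32


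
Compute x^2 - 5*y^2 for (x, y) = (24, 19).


x^2 - d*y^2
= 24^2 - 5*19^2
= 576 - 1805
= -1229

-1229


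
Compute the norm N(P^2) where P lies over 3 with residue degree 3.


N(P^a) = p^(a*f)
= 3^(2*3)
= 3^6
= 729

729


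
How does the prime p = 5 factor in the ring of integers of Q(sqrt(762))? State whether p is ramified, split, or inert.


K = Q(sqrt(762)). Since d mod 4 = 2, disc(K) = 3048.
Check p | disc: 3048 mod 5 = 3.
p does not divide disc. Compute Legendre symbol (d/p):
2^((5-1)/2) mod 5 = -1
(d/p) = -1, so p is inert: (p) stays prime with e=1, f=2, g=1.
Therefore p is inert.

inert


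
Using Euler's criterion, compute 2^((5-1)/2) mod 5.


p = 5 is prime and the exponent is (p-1)/2 = 2, so by Euler's criterion 2^2 = (2/5) = +1 or -1 mod 5.
Compute by square-and-multiply:
  2 = 2 (binary 10)
  Repeated squaring mod 5: 2^1 = 2, 2^2 = 4
  2^2 = 4 mod 5
Result 4 = p - 1 = -1 mod 5: 2 is a quadratic non-residue mod 5. As a residue in [0, p-1] the value is 4.
2^2 mod 5 = 4

4


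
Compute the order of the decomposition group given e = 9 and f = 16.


|D_P| = e * f
= 9 * 16
= 144

144


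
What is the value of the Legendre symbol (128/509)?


p = 509 is prime, so compute (128/509) with the reciprocity algorithm (Jacobi-symbol steps: pull out 2s via (2/n), flip via reciprocity, reduce):
  pull out 2: (2/509) = -1  (since 509 mod 8 = 5)
  pull out 2: (2/509) = -1  (since 509 mod 8 = 5)
  pull out 2: (2/509) = -1  (since 509 mod 8 = 5)
  pull out 2: (2/509) = -1  (since 509 mod 8 = 5)
  pull out 2: (2/509) = -1  (since 509 mod 8 = 5)
  pull out 2: (2/509) = -1  (since 509 mod 8 = 5)
  pull out 2: (2/509) = -1  (since 509 mod 8 = 5)
  (1/509) = 1
Product of signs = -1
(128/509) = -1

-1


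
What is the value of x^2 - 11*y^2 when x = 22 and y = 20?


x^2 - d*y^2
= 22^2 - 11*20^2
= 484 - 4400
= -3916

-3916


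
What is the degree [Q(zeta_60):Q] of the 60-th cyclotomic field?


The degree equals Euler's totient phi(60).
60 = 2^2 * 3 * 5
phi(60) = 16

16


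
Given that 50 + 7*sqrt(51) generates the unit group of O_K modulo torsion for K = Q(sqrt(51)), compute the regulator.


epsilon = 50 + 7*sqrt(51)
= 99.9900
R = ln(99.9900)
= 4.6051

4.6051


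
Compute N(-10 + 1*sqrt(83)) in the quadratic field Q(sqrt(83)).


N(a + b*sqrt(d)) = a^2 - d*b^2
= (-10)^2 - (83)*(1)^2
= 100 - 83
= 17

17


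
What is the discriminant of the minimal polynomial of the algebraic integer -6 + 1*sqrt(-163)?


The element -6 + 1*sqrt(-163) has minimal polynomial:
x^2 + 12*x + 199
Discriminant = (12)^2 - 4*(199)
= 144 - 796
= -652

-652


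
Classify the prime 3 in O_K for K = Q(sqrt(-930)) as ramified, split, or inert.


K = Q(sqrt(-930)). Since d mod 4 = 2, disc(K) = -3720.
Check p | disc: -3720 mod 3 = 0.
p divides disc, so p ramifies: (p) = P^2 with e=2, f=1, g=1.
Therefore p is ramified.

ramified


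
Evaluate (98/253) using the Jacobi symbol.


Compute (98/253) via quadratic reciprocity:
  pull out 2: (2/253) = -1  (since 253 mod 8 = 5)
  reciprocity: (49/253) -> +(253/49)
  reduce: (8/49)
  pull out 2: (2/49) = +1  (since 49 mod 8 = 1)
  pull out 2: (2/49) = +1  (since 49 mod 8 = 1)
  pull out 2: (2/49) = +1  (since 49 mod 8 = 1)
  (1/49) = 1
Product of signs = -1

-1


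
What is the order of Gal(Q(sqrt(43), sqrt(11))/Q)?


The 2 square roots of distinct primes are multiplicatively independent over Q,
so [K:Q] = 2^2 and Gal(K/Q) is isomorphic to (Z/2Z)^2.
|Gal| = 2^2 = 4

4


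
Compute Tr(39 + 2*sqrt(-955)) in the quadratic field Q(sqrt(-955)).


Tr(a + b*sqrt(d)) = (a + b*sqrt(d)) + (a - b*sqrt(d)) = 2a
= 2 * (39)
= 78

78


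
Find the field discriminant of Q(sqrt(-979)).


For K = Q(sqrt(d)) with d squarefree: disc(K) = d if d = 1 mod 4, and disc(K) = 4d if d = 2 or 3 mod 4.
Here d = -979, and d mod 4 = 1.
d = 1 mod 4 (O_K = Z[(1+sqrt(d))/2]), so disc(K) = d = -979

-979


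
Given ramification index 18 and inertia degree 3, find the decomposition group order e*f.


|D_P| = e * f
= 18 * 3
= 54

54


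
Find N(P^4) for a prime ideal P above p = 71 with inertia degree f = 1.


N(P^a) = p^(a*f)
= 71^(4*1)
= 71^4
= 25411681

25411681


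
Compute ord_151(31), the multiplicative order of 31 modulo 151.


We want ord_151(31), the smallest k >= 1 with 31^k = 1 mod 151.
n = 151 = 151, phi(151) = 150; the order divides phi(n).
Divisors of 150: 1, 2, 3, 5, 6, 10, 15, 25, 30, 50, 75, 150
Repeated squaring mod 151: 31^1 = 31, 31^2 = 55, 31^4 = 5, 31^8 = 25, 31^16 = 21, 31^32 = 139, 31^64 = 144, 31^128 = 49
Test divisors in increasing order:
  k=1: 31^1 = 31 mod 151
  k=2: 31^2 = 55 mod 151
  k=3: 31^3 = 55 * 31 = 44 mod 151
  k=5: 31^5 = 5 * 31 = 4 mod 151
  k=6: 31^6 = 5 * 55 = 124 mod 151
  k=10: 31^10 = 25 * 55 = 16 mod 151
  k=15: 31^15 = 25 * 5 * 55 * 31 = 64 mod 151
  k=25: 31^25 = 21 * 25 * 31 = 118 mod 151
  k=30: 31^30 = 21 * 25 * 5 * 55 = 19 mod 151
  k=50: 31^50 = 139 * 21 * 55 = 32 mod 151
  k=75: 31^75 = 144 * 25 * 55 * 31 = 1 mod 151  <- first divisor giving 1
Order = 75

75


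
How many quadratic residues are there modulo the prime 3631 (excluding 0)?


For prime p, the number of non-zero quadratic residues is (p-1)/2.
= (3631-1)/2
= 1815

1815


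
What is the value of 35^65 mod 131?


p = 131 is prime and the exponent is (p-1)/2 = 65, so by Euler's criterion 35^65 = (35/131) = +1 or -1 mod 131.
Compute by square-and-multiply:
  65 = 64 + 1 (binary 1000001)
  Repeated squaring mod 131: 35^1 = 35, 35^2 = 46, 35^4 = 20, 35^8 = 7, 35^16 = 49, 35^32 = 43, 35^64 = 15
  35^65 = 35^64 * 35^1 = 15 * 35 mod 131
    15 * 35 = 525 = 1 mod 131
  35^65 = 1 mod 131
Result 1: 35 is a quadratic residue mod 131.
35^65 mod 131 = 1

1


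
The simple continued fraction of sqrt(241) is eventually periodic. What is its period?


Run the CF algorithm for sqrt(241).
a_0 = floor(sqrt(241)) = 15; set m_0=0, q_0=1.
Recurrence: m' = q*a - m,  q' = (d - m'^2)/q,  a' = floor((a_0 + m')/q').
  step 1: m=15, q=16, a=1
  step 2: m=1, q=15, a=1
  step 3: m=14, q=3, a=9
  step 4: m=13, q=24, a=1
  step 5: m=11, q=5, a=5
  step 6: m=14, q=9, a=3
  step 7: m=13, q=8, a=3
  step 8: m=11, q=15, a=1
  step 9: m=4, q=15, a=1
  step 10: m=11, q=8, a=3
  step 11: m=13, q=9, a=3
  step 12: m=14, q=5, a=5
  step 13: m=11, q=24, a=1
  step 14: m=13, q=3, a=9
  step 15: m=14, q=15, a=1
  step 16: m=1, q=16, a=1
  step 17: m=15, q=1, a=30
a_17 = 2*a_0 = 30, so the period closes here.
sqrt(241) = [15; 1, 1, 9, 1, 5, 3, 3, 1, 1, 3, 3, 5, 1, 9, 1, 1, 30]
Period length = 17

17


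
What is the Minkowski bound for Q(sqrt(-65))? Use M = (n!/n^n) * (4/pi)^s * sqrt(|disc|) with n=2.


d = -65, d mod 4 = 3, so disc(K) = 4d = -260; |disc(K)| = 260
Imaginary quadratic field, so n = 2, s = r2 = 1, r1 = 0
M = (n!/n^n) * (4/pi)^s * sqrt(|disc(K)|) = (2!/2^2) * (4/pi)^1 * sqrt(260)
= 0.5 * 1.273240 * 16.124515
= 10.2652

10.2652


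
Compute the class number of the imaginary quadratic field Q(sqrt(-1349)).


K = Q(sqrt(-1349)). d mod 4 = 3, so D = disc(K) = 4d = -5396
h(K) equals the number of primitive reduced positive-definite forms (a, b, c) = a*x^2 + b*x*y + c*y^2 with b^2 - 4ac = D,
where reduced means |b| <= a <= c, with b >= 0 whenever |b| = a or a = c, and primitive means gcd(a, b, c) = 1.
Reduced forces 3a^2 <= |D| = 5396, so 1 <= a <= 42; b must have the parity of D, and c = (b^2 - D)/(4a) must be an integer >= a.
Enumerate a = 1..42, b in [-a, a]:
  a=1: (1, 0, 1349)  [1]
  a=2: (2, 2, 675)  [1]
  a=3: (3, -2, 450), (3, 2, 450)  [2]
  a=4: none
  a=5: (5, -2, 270), (5, 2, 270)  [2]
  a=6: (6, -2, 225), (6, 2, 225)  [2]
  a=7: (7, -6, 194), (7, 6, 194)  [2]
  a=8: none
  a=9: (9, -2, 150), (9, 2, 150)  [2]
  a=10: (10, -2, 135), (10, 2, 135)  [2]
  a=11: (11, -4, 123), (11, 4, 123)  [2]
  a=12: none
  a=13: (13, -8, 105), (13, 8, 105)  [2]
  a=14: (14, -6, 97), (14, 6, 97)  [2]
  a=15: (15, -8, 91), (15, -2, 90), (15, 2, 90), (15, 8, 91)  [4]
  a=16..17: none
  a=18: (18, -2, 75), (18, 2, 75)  [2]
  a=19: (19, 0, 71)  [1]
  a=20: none
  a=21: (21, -20, 69), (21, -8, 65), (21, 8, 65), (21, 20, 69)  [4]
  a=22: (22, -18, 65), (22, 18, 65)  [2]
  a=23: (23, -20, 63), (23, 20, 63)  [2]
  a=24: none
  a=25: (25, -2, 54), (25, 2, 54)  [2]
  a=26: (26, -18, 55), (26, 18, 55)  [2]
  a=27: (27, -2, 50), (27, 2, 50)  [2]
  a=28..29: none
  a=30: (30, -22, 49), (30, -2, 45), (30, 2, 45), (30, 22, 49)  [4]
  a=31..32: none
  a=33: (33, -26, 46), (33, -4, 41), (33, 4, 41), (33, 26, 46)  [4]
  a=34: none
  a=35: (35, -22, 42), (35, -8, 39), (35, 8, 39), (35, 22, 42)  [4]
  a=36..37: none
  a=38: (38, 38, 45)  [1]
  a=39: (39, -34, 42), (39, 34, 42)  [2]
  a=40..42: none
Total reduced forms: 1 + 1 + 2 + 2 + 2 + 2 + 2 + 2 + 2 + 2 + 2 + 4 + 2 + 1 + 4 + 2 + 2 + 2 + 2 + 2 + 4 + 4 + 4 + 1 + 2 = 56
h = 56

56


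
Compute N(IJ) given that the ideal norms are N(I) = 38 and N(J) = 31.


N(IJ) = N(I) * N(J)
= 38 * 31
= 1178

1178


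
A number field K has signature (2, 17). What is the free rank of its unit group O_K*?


By Dirichlet's unit theorem:
rank = r1 + r2 - 1
= 2 + 17 - 1
= 18

18


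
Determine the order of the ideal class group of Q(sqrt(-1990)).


K = Q(sqrt(-1990)). d mod 4 = 2, so D = disc(K) = 4d = -7960
h(K) equals the number of primitive reduced positive-definite forms (a, b, c) = a*x^2 + b*x*y + c*y^2 with b^2 - 4ac = D,
where reduced means |b| <= a <= c, with b >= 0 whenever |b| = a or a = c, and primitive means gcd(a, b, c) = 1.
Reduced forces 3a^2 <= |D| = 7960, so 1 <= a <= 51; b must have the parity of D, and c = (b^2 - D)/(4a) must be an integer >= a.
Enumerate a = 1..51, b in [-a, a]:
  a=1: (1, 0, 1990)  [1]
  a=2: (2, 0, 995)  [1]
  a=3..4: none
  a=5: (5, 0, 398)  [1]
  a=6..9: none
  a=10: (10, 0, 199)  [1]
  a=11: (11, -2, 181), (11, 2, 181)  [2]
  a=12: none
  a=13: (13, -10, 155), (13, 10, 155)  [2]
  a=14..16: none
  a=17: (17, -8, 118), (17, 8, 118)  [2]
  a=18: none
  a=19: (19, -18, 109), (19, 18, 109)  [2]
  a=20..21: none
  a=22: (22, -20, 95), (22, 20, 95)  [2]
  a=23..25: none
  a=26: (26, -16, 79), (26, 16, 79)  [2]
  a=27..30: none
  a=31: (31, -10, 65), (31, 10, 65)  [2]
  a=32..33: none
  a=34: (34, -8, 59), (34, 8, 59)  [2]
  a=35..37: none
  a=38: (38, -20, 55), (38, 20, 55)  [2]
  a=39..42: none
  a=43: (43, -34, 53), (43, 34, 53)  [2]
  a=44..51: none
Total reduced forms: 1 + 1 + 1 + 1 + 2 + 2 + 2 + 2 + 2 + 2 + 2 + 2 + 2 + 2 = 24
h = 24

24


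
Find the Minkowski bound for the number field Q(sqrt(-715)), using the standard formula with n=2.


d = -715, d mod 4 = 1, so disc(K) = d = -715; |disc(K)| = 715
Imaginary quadratic field, so n = 2, s = r2 = 1, r1 = 0
M = (n!/n^n) * (4/pi)^s * sqrt(|disc(K)|) = (2!/2^2) * (4/pi)^1 * sqrt(715)
= 0.5 * 1.273240 * 26.739484
= 17.0229

17.0229


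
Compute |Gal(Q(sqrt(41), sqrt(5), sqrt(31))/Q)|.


The 3 square roots of distinct primes are multiplicatively independent over Q,
so [K:Q] = 2^3 and Gal(K/Q) is isomorphic to (Z/2Z)^3.
|Gal| = 2^3 = 8

8


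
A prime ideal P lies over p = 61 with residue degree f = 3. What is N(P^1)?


N(P^a) = p^(a*f)
= 61^(1*3)
= 61^3
= 226981

226981


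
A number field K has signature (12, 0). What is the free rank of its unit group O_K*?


By Dirichlet's unit theorem:
rank = r1 + r2 - 1
= 12 + 0 - 1
= 11

11


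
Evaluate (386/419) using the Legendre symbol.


p = 419 is prime, so compute (386/419) with the reciprocity algorithm (Jacobi-symbol steps: pull out 2s via (2/n), flip via reciprocity, reduce):
  pull out 2: (2/419) = -1  (since 419 mod 8 = 3)
  reciprocity: (193/419) -> +(419/193)
  reduce: (33/193)
  reciprocity: (33/193) -> +(193/33)
  reduce: (28/33)
  pull out 2: (2/33) = +1  (since 33 mod 8 = 1)
  pull out 2: (2/33) = +1  (since 33 mod 8 = 1)
  reciprocity: (7/33) -> +(33/7)
  reduce: (5/7)
  reciprocity: (5/7) -> +(7/5)
  reduce: (2/5)
  pull out 2: (2/5) = -1  (since 5 mod 8 = 5)
  (1/5) = 1
Product of signs = 1
(386/419) = 1

1


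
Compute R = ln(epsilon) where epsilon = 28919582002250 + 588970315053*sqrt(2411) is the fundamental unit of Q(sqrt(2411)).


epsilon = 28919582002250 + 588970315053*sqrt(2411)
= 5.7839e+13
R = ln(5.7839e+13)
= 31.6887

31.6887


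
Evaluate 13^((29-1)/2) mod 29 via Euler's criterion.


p = 29 is prime and the exponent is (p-1)/2 = 14, so by Euler's criterion 13^14 = (13/29) = +1 or -1 mod 29.
Compute by square-and-multiply:
  14 = 8 + 4 + 2 (binary 1110)
  Repeated squaring mod 29: 13^1 = 13, 13^2 = 24, 13^4 = 25, 13^8 = 16
  13^14 = 13^8 * 13^4 * 13^2 = 16 * 25 * 24 mod 29
    16 * 25 = 400 = 23 mod 29
    23 * 24 = 552 = 1 mod 29
  13^14 = 1 mod 29
Result 1: 13 is a quadratic residue mod 29.
13^14 mod 29 = 1

1


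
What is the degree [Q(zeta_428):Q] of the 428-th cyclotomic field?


The degree equals Euler's totient phi(428).
428 = 2^2 * 107
phi(428) = 212

212


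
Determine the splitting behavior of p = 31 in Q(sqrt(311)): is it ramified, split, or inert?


K = Q(sqrt(311)). Since d mod 4 = 3, disc(K) = 1244.
Check p | disc: 1244 mod 31 = 4.
p does not divide disc. Compute Legendre symbol (d/p):
1^((31-1)/2) mod 31 = 1
(d/p) = 1, so p splits: (p) = P*P' with e=1, f=1, g=2.
Therefore p is split.

split


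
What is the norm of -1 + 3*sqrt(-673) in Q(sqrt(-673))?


N(a + b*sqrt(d)) = a^2 - d*b^2
= (-1)^2 - (-673)*(3)^2
= 1 + 6057
= 6058

6058


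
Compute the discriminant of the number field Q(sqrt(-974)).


For K = Q(sqrt(d)) with d squarefree: disc(K) = d if d = 1 mod 4, and disc(K) = 4d if d = 2 or 3 mod 4.
Here d = -974, and d mod 4 = 2.
d = 2 mod 4, not 1 (O_K = Z[sqrt(d)]), so disc(K) = 4d = 4 * (-974) = -3896

-3896


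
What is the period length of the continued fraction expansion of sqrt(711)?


Run the CF algorithm for sqrt(711).
a_0 = floor(sqrt(711)) = 26; set m_0=0, q_0=1.
Recurrence: m' = q*a - m,  q' = (d - m'^2)/q,  a' = floor((a_0 + m')/q').
  step 1: m=26, q=35, a=1
  step 2: m=9, q=18, a=1
  step 3: m=9, q=35, a=1
  step 4: m=26, q=1, a=52
a_4 = 2*a_0 = 52, so the period closes here.
sqrt(711) = [26; 1, 1, 1, 52]
Period length = 4

4


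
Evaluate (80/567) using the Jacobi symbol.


Compute (80/567) via quadratic reciprocity:
  pull out 2: (2/567) = +1  (since 567 mod 8 = 7)
  pull out 2: (2/567) = +1  (since 567 mod 8 = 7)
  pull out 2: (2/567) = +1  (since 567 mod 8 = 7)
  pull out 2: (2/567) = +1  (since 567 mod 8 = 7)
  reciprocity: (5/567) -> +(567/5)
  reduce: (2/5)
  pull out 2: (2/5) = -1  (since 5 mod 8 = 5)
  (1/5) = 1
Product of signs = -1

-1


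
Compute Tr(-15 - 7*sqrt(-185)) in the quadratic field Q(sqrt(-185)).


Tr(a + b*sqrt(d)) = (a + b*sqrt(d)) + (a - b*sqrt(d)) = 2a
= 2 * (-15)
= -30

-30


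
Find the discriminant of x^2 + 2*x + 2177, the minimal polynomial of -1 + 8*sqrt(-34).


The element -1 + 8*sqrt(-34) has minimal polynomial:
x^2 + 2*x + 2177
Discriminant = (2)^2 - 4*(2177)
= 4 - 8708
= -8704

-8704


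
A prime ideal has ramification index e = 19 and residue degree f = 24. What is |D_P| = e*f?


|D_P| = e * f
= 19 * 24
= 456

456


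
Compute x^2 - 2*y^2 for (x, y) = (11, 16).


x^2 - d*y^2
= 11^2 - 2*16^2
= 121 - 512
= -391

-391


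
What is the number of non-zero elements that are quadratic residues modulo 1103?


For prime p, the number of non-zero quadratic residues is (p-1)/2.
= (1103-1)/2
= 551

551


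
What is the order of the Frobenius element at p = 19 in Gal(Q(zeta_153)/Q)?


The Frobenius at p in Gal(Q(zeta_n)/Q) = (Z/nZ)* is the class of p, so its order is ord_153(19), the smallest k >= 1 with 19^k = 1 mod 153.
n = 153 = 3^2 * 17, phi(153) = 96; the order divides phi(n).
Divisors of 96: 1, 2, 3, 4, 6, 8, 12, 16, 24, 32, 48, 96
Repeated squaring mod 153: 19^1 = 19, 19^2 = 55, 19^4 = 118, 19^8 = 1, 19^16 = 1, 19^32 = 1, 19^64 = 1
Test divisors in increasing order:
  k=1: 19^1 = 19 mod 153
  k=2: 19^2 = 55 mod 153
  k=3: 19^3 = 55 * 19 = 127 mod 153
  k=4: 19^4 = 118 mod 153
  k=6: 19^6 = 118 * 55 = 64 mod 153
  k=8: 19^8 = 1 mod 153  <- first divisor giving 1
Order = 8

8


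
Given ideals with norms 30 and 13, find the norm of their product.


N(IJ) = N(I) * N(J)
= 30 * 13
= 390

390


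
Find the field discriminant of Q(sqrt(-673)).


For K = Q(sqrt(d)) with d squarefree: disc(K) = d if d = 1 mod 4, and disc(K) = 4d if d = 2 or 3 mod 4.
Here d = -673, and d mod 4 = 3.
d = 3 mod 4, not 1 (O_K = Z[sqrt(d)]), so disc(K) = 4d = 4 * (-673) = -2692

-2692


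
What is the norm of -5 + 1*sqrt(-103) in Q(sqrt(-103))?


N(a + b*sqrt(d)) = a^2 - d*b^2
= (-5)^2 - (-103)*(1)^2
= 25 + 103
= 128

128


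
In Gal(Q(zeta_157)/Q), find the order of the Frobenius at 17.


The Frobenius at p in Gal(Q(zeta_n)/Q) = (Z/nZ)* is the class of p, so its order is ord_157(17), the smallest k >= 1 with 17^k = 1 mod 157.
n = 157 = 157, phi(157) = 156; the order divides phi(n).
Divisors of 156: 1, 2, 3, 4, 6, 12, 13, 26, 39, 52, 78, 156
Repeated squaring mod 157: 17^1 = 17, 17^2 = 132, 17^4 = 154, 17^8 = 9, 17^16 = 81, 17^32 = 124, 17^64 = 147, 17^128 = 100
Test divisors in increasing order:
  k=1: 17^1 = 17 mod 157
  k=2: 17^2 = 132 mod 157
  k=3: 17^3 = 132 * 17 = 46 mod 157
  k=4: 17^4 = 154 mod 157
  k=6: 17^6 = 154 * 132 = 75 mod 157
  k=12: 17^12 = 9 * 154 = 130 mod 157
  k=13: 17^13 = 9 * 154 * 17 = 12 mod 157
  k=26: 17^26 = 81 * 9 * 132 = 144 mod 157
  k=39: 17^39 = 124 * 154 * 132 * 17 = 1 mod 157  <- first divisor giving 1
Order = 39

39


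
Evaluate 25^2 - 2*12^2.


x^2 - d*y^2
= 25^2 - 2*12^2
= 625 - 288
= 337

337


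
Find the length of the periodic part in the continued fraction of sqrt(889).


Run the CF algorithm for sqrt(889).
a_0 = floor(sqrt(889)) = 29; set m_0=0, q_0=1.
Recurrence: m' = q*a - m,  q' = (d - m'^2)/q,  a' = floor((a_0 + m')/q').
  step 1: m=29, q=48, a=1
  step 2: m=19, q=11, a=4
  step 3: m=25, q=24, a=2
  step 4: m=23, q=15, a=3
  step 5: m=22, q=27, a=1
  step 6: m=5, q=32, a=1
  step 7: m=27, q=5, a=11
  step 8: m=28, q=21, a=2
  step 9: m=14, q=33, a=1
  step 10: m=19, q=16, a=3
  step 11: m=29, q=3, a=19
  step 12: m=28, q=35, a=1
  step 13: m=7, q=24, a=1
  step 14: m=17, q=25, a=1
  step 15: m=8, q=33, a=1
  step 16: m=25, q=8, a=6
  step 17: m=23, q=45, a=1
  step 18: m=22, q=9, a=5
  step 19: m=23, q=40, a=1
  step 20: m=17, q=15, a=3
  step 21: m=28, q=7, a=8
  step 22: m=28, q=15, a=3
  step 23: m=17, q=40, a=1
  step 24: m=23, q=9, a=5
  step 25: m=22, q=45, a=1
  step 26: m=23, q=8, a=6
  step 27: m=25, q=33, a=1
  step 28: m=8, q=25, a=1
  step 29: m=17, q=24, a=1
  step 30: m=7, q=35, a=1
  step 31: m=28, q=3, a=19
  step 32: m=29, q=16, a=3
  step 33: m=19, q=33, a=1
  step 34: m=14, q=21, a=2
  step 35: m=28, q=5, a=11
  step 36: m=27, q=32, a=1
  step 37: m=5, q=27, a=1
  step 38: m=22, q=15, a=3
  step 39: m=23, q=24, a=2
  step 40: m=25, q=11, a=4
  step 41: m=19, q=48, a=1
  step 42: m=29, q=1, a=58
a_42 = 2*a_0 = 58, so the period closes here.
sqrt(889) = [29; 1, 4, 2, 3, 1, 1, 11, 2, 1, 3, 19, 1, 1, 1, 1, 6, 1, 5, 1, 3, 8, 3, 1, 5, 1, 6, 1, 1, 1, 1, 19, 3, 1, 2, 11, 1, 1, 3, 2, 4, 1, 58]
Period length = 42

42


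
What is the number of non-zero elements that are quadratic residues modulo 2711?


For prime p, the number of non-zero quadratic residues is (p-1)/2.
= (2711-1)/2
= 1355

1355


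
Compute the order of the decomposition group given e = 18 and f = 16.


|D_P| = e * f
= 18 * 16
= 288

288


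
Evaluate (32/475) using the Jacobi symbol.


Compute (32/475) via quadratic reciprocity:
  pull out 2: (2/475) = -1  (since 475 mod 8 = 3)
  pull out 2: (2/475) = -1  (since 475 mod 8 = 3)
  pull out 2: (2/475) = -1  (since 475 mod 8 = 3)
  pull out 2: (2/475) = -1  (since 475 mod 8 = 3)
  pull out 2: (2/475) = -1  (since 475 mod 8 = 3)
  (1/475) = 1
Product of signs = -1

-1


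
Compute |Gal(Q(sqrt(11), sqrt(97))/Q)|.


The 2 square roots of distinct primes are multiplicatively independent over Q,
so [K:Q] = 2^2 and Gal(K/Q) is isomorphic to (Z/2Z)^2.
|Gal| = 2^2 = 4

4


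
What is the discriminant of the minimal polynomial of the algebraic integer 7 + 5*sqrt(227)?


The element 7 + 5*sqrt(227) has minimal polynomial:
x^2 - 14*x - 5626
Discriminant = (-14)^2 - 4*(-5626)
= 196 + 22504
= 22700

22700


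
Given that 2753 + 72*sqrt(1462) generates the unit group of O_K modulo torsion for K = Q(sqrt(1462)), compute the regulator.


epsilon = 2753 + 72*sqrt(1462)
= 5505.9998
R = ln(5505.9998)
= 8.6136

8.6136


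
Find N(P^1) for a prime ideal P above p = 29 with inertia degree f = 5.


N(P^a) = p^(a*f)
= 29^(1*5)
= 29^5
= 20511149

20511149


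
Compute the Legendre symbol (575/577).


p = 577 is prime, so compute (575/577) with the reciprocity algorithm (Jacobi-symbol steps: pull out 2s via (2/n), flip via reciprocity, reduce):
  reciprocity: (575/577) -> +(577/575)
  reduce: (2/575)
  pull out 2: (2/575) = +1  (since 575 mod 8 = 7)
  (1/575) = 1
Product of signs = 1
(575/577) = 1

1


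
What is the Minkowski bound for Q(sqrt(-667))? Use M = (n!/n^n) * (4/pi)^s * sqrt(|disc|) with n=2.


d = -667, d mod 4 = 1, so disc(K) = d = -667; |disc(K)| = 667
Imaginary quadratic field, so n = 2, s = r2 = 1, r1 = 0
M = (n!/n^n) * (4/pi)^s * sqrt(|disc(K)|) = (2!/2^2) * (4/pi)^1 * sqrt(667)
= 0.5 * 1.273240 * 25.826343
= 16.4416

16.4416


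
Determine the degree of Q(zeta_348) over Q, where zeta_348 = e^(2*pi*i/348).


The degree equals Euler's totient phi(348).
348 = 2^2 * 3 * 29
phi(348) = 112

112


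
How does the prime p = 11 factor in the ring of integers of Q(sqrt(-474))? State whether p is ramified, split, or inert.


K = Q(sqrt(-474)). Since d mod 4 = 2, disc(K) = -1896.
Check p | disc: -1896 mod 11 = 7.
p does not divide disc. Compute Legendre symbol (d/p):
10^((11-1)/2) mod 11 = -1
(d/p) = -1, so p is inert: (p) stays prime with e=1, f=2, g=1.
Therefore p is inert.

inert


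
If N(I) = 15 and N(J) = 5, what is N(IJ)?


N(IJ) = N(I) * N(J)
= 15 * 5
= 75

75


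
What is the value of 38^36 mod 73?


p = 73 is prime and the exponent is (p-1)/2 = 36, so by Euler's criterion 38^36 = (38/73) = +1 or -1 mod 73.
Compute by square-and-multiply:
  36 = 32 + 4 (binary 100100)
  Repeated squaring mod 73: 38^1 = 38, 38^2 = 57, 38^4 = 37, 38^8 = 55, 38^16 = 32, 38^32 = 2
  38^36 = 38^32 * 38^4 = 2 * 37 mod 73
    2 * 37 = 74 = 1 mod 73
  38^36 = 1 mod 73
Result 1: 38 is a quadratic residue mod 73.
38^36 mod 73 = 1

1


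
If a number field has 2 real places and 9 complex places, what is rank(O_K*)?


By Dirichlet's unit theorem:
rank = r1 + r2 - 1
= 2 + 9 - 1
= 10

10


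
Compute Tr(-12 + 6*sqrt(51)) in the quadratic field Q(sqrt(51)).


Tr(a + b*sqrt(d)) = (a + b*sqrt(d)) + (a - b*sqrt(d)) = 2a
= 2 * (-12)
= -24

-24


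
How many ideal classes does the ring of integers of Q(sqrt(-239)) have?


K = Q(sqrt(-239)). d mod 4 = 1, so D = disc(K) = d = -239
h(K) equals the number of primitive reduced positive-definite forms (a, b, c) = a*x^2 + b*x*y + c*y^2 with b^2 - 4ac = D,
where reduced means |b| <= a <= c, with b >= 0 whenever |b| = a or a = c, and primitive means gcd(a, b, c) = 1.
Reduced forces 3a^2 <= |D| = 239, so 1 <= a <= 8; b must have the parity of D, and c = (b^2 - D)/(4a) must be an integer >= a.
Enumerate a = 1..8, b in [-a, a]:
  a=1: (1, 1, 60)  [1]
  a=2: (2, -1, 30), (2, 1, 30)  [2]
  a=3: (3, -1, 20), (3, 1, 20)  [2]
  a=4: (4, -1, 15), (4, 1, 15)  [2]
  a=5: (5, -1, 12), (5, 1, 12)  [2]
  a=6: (6, -5, 11), (6, -1, 10), (6, 1, 10), (6, 5, 11)  [4]
  a=7: none
  a=8: (8, -7, 9), (8, 7, 9)  [2]
Total reduced forms: 1 + 2 + 2 + 2 + 2 + 4 + 2 = 15
h = 15

15


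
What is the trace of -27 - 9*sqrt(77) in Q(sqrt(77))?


Tr(a + b*sqrt(d)) = (a + b*sqrt(d)) + (a - b*sqrt(d)) = 2a
= 2 * (-27)
= -54

-54


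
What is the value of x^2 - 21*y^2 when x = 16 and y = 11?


x^2 - d*y^2
= 16^2 - 21*11^2
= 256 - 2541
= -2285

-2285


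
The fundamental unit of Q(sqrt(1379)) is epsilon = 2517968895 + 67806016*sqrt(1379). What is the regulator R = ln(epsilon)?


epsilon = 2517968895 + 67806016*sqrt(1379)
= 5.0359e+09
R = ln(5.0359e+09)
= 22.3399

22.3399


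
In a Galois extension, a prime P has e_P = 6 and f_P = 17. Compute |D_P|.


|D_P| = e * f
= 6 * 17
= 102

102


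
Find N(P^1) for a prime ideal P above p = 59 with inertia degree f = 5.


N(P^a) = p^(a*f)
= 59^(1*5)
= 59^5
= 714924299

714924299


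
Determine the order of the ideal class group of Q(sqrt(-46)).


K = Q(sqrt(-46)). d mod 4 = 2, so D = disc(K) = 4d = -184
h(K) equals the number of primitive reduced positive-definite forms (a, b, c) = a*x^2 + b*x*y + c*y^2 with b^2 - 4ac = D,
where reduced means |b| <= a <= c, with b >= 0 whenever |b| = a or a = c, and primitive means gcd(a, b, c) = 1.
Reduced forces 3a^2 <= |D| = 184, so 1 <= a <= 7; b must have the parity of D, and c = (b^2 - D)/(4a) must be an integer >= a.
Enumerate a = 1..7, b in [-a, a]:
  a=1: (1, 0, 46)  [1]
  a=2: (2, 0, 23)  [1]
  a=3..4: none
  a=5: (5, -4, 10), (5, 4, 10)  [2]
  a=6..7: none
Total reduced forms: 1 + 1 + 2 = 4
h = 4

4


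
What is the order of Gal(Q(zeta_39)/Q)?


|Gal(Q(zeta_39)/Q)| = phi(39)
= 24

24


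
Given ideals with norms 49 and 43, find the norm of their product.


N(IJ) = N(I) * N(J)
= 49 * 43
= 2107

2107


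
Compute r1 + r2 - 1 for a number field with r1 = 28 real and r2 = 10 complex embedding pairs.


By Dirichlet's unit theorem:
rank = r1 + r2 - 1
= 28 + 10 - 1
= 37

37


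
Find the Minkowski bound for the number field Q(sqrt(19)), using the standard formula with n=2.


d = 19, d mod 4 = 3, so disc(K) = 4d = 76; |disc(K)| = 76
Real quadratic field, so n = 2, s = r2 = 0, r1 = 2
M = (n!/n^n) * (4/pi)^s * sqrt(|disc(K)|) = (2!/2^2) * (4/pi)^0 * sqrt(76)
= 0.5 * 1.000000 * 8.717798
= 4.3589

4.3589


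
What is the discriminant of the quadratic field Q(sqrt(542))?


For K = Q(sqrt(d)) with d squarefree: disc(K) = d if d = 1 mod 4, and disc(K) = 4d if d = 2 or 3 mod 4.
Here d = 542, and d mod 4 = 2.
d = 2 mod 4, not 1 (O_K = Z[sqrt(d)]), so disc(K) = 4d = 4 * (542) = 2168

2168


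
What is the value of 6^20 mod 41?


p = 41 is prime and the exponent is (p-1)/2 = 20, so by Euler's criterion 6^20 = (6/41) = +1 or -1 mod 41.
Compute by square-and-multiply:
  20 = 16 + 4 (binary 10100)
  Repeated squaring mod 41: 6^1 = 6, 6^2 = 36, 6^4 = 25, 6^8 = 10, 6^16 = 18
  6^20 = 6^16 * 6^4 = 18 * 25 mod 41
    18 * 25 = 450 = 40 mod 41
  6^20 = 40 mod 41
Result 40 = p - 1 = -1 mod 41: 6 is a quadratic non-residue mod 41. As a residue in [0, p-1] the value is 40.
6^20 mod 41 = 40

40


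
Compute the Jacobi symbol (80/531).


Compute (80/531) via quadratic reciprocity:
  pull out 2: (2/531) = -1  (since 531 mod 8 = 3)
  pull out 2: (2/531) = -1  (since 531 mod 8 = 3)
  pull out 2: (2/531) = -1  (since 531 mod 8 = 3)
  pull out 2: (2/531) = -1  (since 531 mod 8 = 3)
  reciprocity: (5/531) -> +(531/5)
  reduce: (1/5)
  (1/5) = 1
Product of signs = 1

1


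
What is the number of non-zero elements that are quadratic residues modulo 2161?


For prime p, the number of non-zero quadratic residues is (p-1)/2.
= (2161-1)/2
= 1080

1080


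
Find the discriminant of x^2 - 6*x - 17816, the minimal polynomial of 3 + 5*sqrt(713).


The element 3 + 5*sqrt(713) has minimal polynomial:
x^2 - 6*x - 17816
Discriminant = (-6)^2 - 4*(-17816)
= 36 + 71264
= 71300

71300


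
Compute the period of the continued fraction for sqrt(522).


Run the CF algorithm for sqrt(522).
a_0 = floor(sqrt(522)) = 22; set m_0=0, q_0=1.
Recurrence: m' = q*a - m,  q' = (d - m'^2)/q,  a' = floor((a_0 + m')/q').
  step 1: m=22, q=38, a=1
  step 2: m=16, q=7, a=5
  step 3: m=19, q=23, a=1
  step 4: m=4, q=22, a=1
  step 5: m=18, q=9, a=4
  step 6: m=18, q=22, a=1
  step 7: m=4, q=23, a=1
  step 8: m=19, q=7, a=5
  step 9: m=16, q=38, a=1
  step 10: m=22, q=1, a=44
a_10 = 2*a_0 = 44, so the period closes here.
sqrt(522) = [22; 1, 5, 1, 1, 4, 1, 1, 5, 1, 44]
Period length = 10

10


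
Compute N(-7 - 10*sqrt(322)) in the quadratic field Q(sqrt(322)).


N(a + b*sqrt(d)) = a^2 - d*b^2
= (-7)^2 - (322)*(-10)^2
= 49 - 32200
= -32151

-32151


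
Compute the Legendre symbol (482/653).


p = 653 is prime, so compute (482/653) with the reciprocity algorithm (Jacobi-symbol steps: pull out 2s via (2/n), flip via reciprocity, reduce):
  pull out 2: (2/653) = -1  (since 653 mod 8 = 5)
  reciprocity: (241/653) -> +(653/241)
  reduce: (171/241)
  reciprocity: (171/241) -> +(241/171)
  reduce: (70/171)
  pull out 2: (2/171) = -1  (since 171 mod 8 = 3)
  reciprocity: (35/171) -> -(171/35)
  reduce: (31/35)
  reciprocity: (31/35) -> -(35/31)
  reduce: (4/31)
  pull out 2: (2/31) = +1  (since 31 mod 8 = 7)
  pull out 2: (2/31) = +1  (since 31 mod 8 = 7)
  (1/31) = 1
Product of signs = 1
(482/653) = 1

1


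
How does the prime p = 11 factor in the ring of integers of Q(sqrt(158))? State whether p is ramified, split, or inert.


K = Q(sqrt(158)). Since d mod 4 = 2, disc(K) = 632.
Check p | disc: 632 mod 11 = 5.
p does not divide disc. Compute Legendre symbol (d/p):
4^((11-1)/2) mod 11 = 1
(d/p) = 1, so p splits: (p) = P*P' with e=1, f=1, g=2.
Therefore p is split.

split


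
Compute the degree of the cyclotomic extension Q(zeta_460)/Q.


The degree equals Euler's totient phi(460).
460 = 2^2 * 5 * 23
phi(460) = 176

176


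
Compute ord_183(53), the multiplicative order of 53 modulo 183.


We want ord_183(53), the smallest k >= 1 with 53^k = 1 mod 183.
n = 183 = 3 * 61, phi(183) = 120; the order divides phi(n).
Divisors of 120: 1, 2, 3, 4, 5, 6, 8, 10, 12, 15, 20, 24, 30, 40, 60, 120
Repeated squaring mod 183: 53^1 = 53, 53^2 = 64, 53^4 = 70, 53^8 = 142, 53^16 = 34, 53^32 = 58, 53^64 = 70
Test divisors in increasing order:
  k=1: 53^1 = 53 mod 183
  k=2: 53^2 = 64 mod 183
  k=3: 53^3 = 64 * 53 = 98 mod 183
  k=4: 53^4 = 70 mod 183
  k=5: 53^5 = 70 * 53 = 50 mod 183
  k=6: 53^6 = 70 * 64 = 88 mod 183
  k=8: 53^8 = 142 mod 183
  k=10: 53^10 = 142 * 64 = 121 mod 183
  k=12: 53^12 = 142 * 70 = 58 mod 183
  k=15: 53^15 = 142 * 70 * 64 * 53 = 11 mod 183
  k=20: 53^20 = 34 * 70 = 1 mod 183  <- first divisor giving 1
Order = 20

20


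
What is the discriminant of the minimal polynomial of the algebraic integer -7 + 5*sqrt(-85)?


The element -7 + 5*sqrt(-85) has minimal polynomial:
x^2 + 14*x + 2174
Discriminant = (14)^2 - 4*(2174)
= 196 - 8696
= -8500

-8500


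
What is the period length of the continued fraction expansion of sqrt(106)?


Run the CF algorithm for sqrt(106).
a_0 = floor(sqrt(106)) = 10; set m_0=0, q_0=1.
Recurrence: m' = q*a - m,  q' = (d - m'^2)/q,  a' = floor((a_0 + m')/q').
  step 1: m=10, q=6, a=3
  step 2: m=8, q=7, a=2
  step 3: m=6, q=10, a=1
  step 4: m=4, q=9, a=1
  step 5: m=5, q=9, a=1
  step 6: m=4, q=10, a=1
  step 7: m=6, q=7, a=2
  step 8: m=8, q=6, a=3
  step 9: m=10, q=1, a=20
a_9 = 2*a_0 = 20, so the period closes here.
sqrt(106) = [10; 3, 2, 1, 1, 1, 1, 2, 3, 20]
Period length = 9

9


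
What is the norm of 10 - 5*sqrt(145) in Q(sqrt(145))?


N(a + b*sqrt(d)) = a^2 - d*b^2
= (10)^2 - (145)*(-5)^2
= 100 - 3625
= -3525

-3525


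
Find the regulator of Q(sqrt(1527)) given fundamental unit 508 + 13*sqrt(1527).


epsilon = 508 + 13*sqrt(1527)
= 1015.9990
R = ln(1015.9990)
= 6.9236

6.9236


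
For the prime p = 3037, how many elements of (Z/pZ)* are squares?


For prime p, the number of non-zero quadratic residues is (p-1)/2.
= (3037-1)/2
= 1518

1518


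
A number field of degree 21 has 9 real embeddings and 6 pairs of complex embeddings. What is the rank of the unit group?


By Dirichlet's unit theorem:
rank = r1 + r2 - 1
= 9 + 6 - 1
= 14

14


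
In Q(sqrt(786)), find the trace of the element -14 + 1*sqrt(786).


Tr(a + b*sqrt(d)) = (a + b*sqrt(d)) + (a - b*sqrt(d)) = 2a
= 2 * (-14)
= -28

-28


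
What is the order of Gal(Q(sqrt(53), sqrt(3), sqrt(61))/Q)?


The 3 square roots of distinct primes are multiplicatively independent over Q,
so [K:Q] = 2^3 and Gal(K/Q) is isomorphic to (Z/2Z)^3.
|Gal| = 2^3 = 8

8


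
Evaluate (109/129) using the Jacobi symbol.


Compute (109/129) via quadratic reciprocity:
  reciprocity: (109/129) -> +(129/109)
  reduce: (20/109)
  pull out 2: (2/109) = -1  (since 109 mod 8 = 5)
  pull out 2: (2/109) = -1  (since 109 mod 8 = 5)
  reciprocity: (5/109) -> +(109/5)
  reduce: (4/5)
  pull out 2: (2/5) = -1  (since 5 mod 8 = 5)
  pull out 2: (2/5) = -1  (since 5 mod 8 = 5)
  (1/5) = 1
Product of signs = 1

1


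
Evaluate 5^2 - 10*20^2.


x^2 - d*y^2
= 5^2 - 10*20^2
= 25 - 4000
= -3975

-3975


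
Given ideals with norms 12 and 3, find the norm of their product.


N(IJ) = N(I) * N(J)
= 12 * 3
= 36

36


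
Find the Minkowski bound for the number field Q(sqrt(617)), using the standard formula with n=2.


d = 617, d mod 4 = 1, so disc(K) = d = 617; |disc(K)| = 617
Real quadratic field, so n = 2, s = r2 = 0, r1 = 2
M = (n!/n^n) * (4/pi)^s * sqrt(|disc(K)|) = (2!/2^2) * (4/pi)^0 * sqrt(617)
= 0.5 * 1.000000 * 24.839485
= 12.4197

12.4197


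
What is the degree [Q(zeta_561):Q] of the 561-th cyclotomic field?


The degree equals Euler's totient phi(561).
561 = 3 * 11 * 17
phi(561) = 320

320


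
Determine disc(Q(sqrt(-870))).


For K = Q(sqrt(d)) with d squarefree: disc(K) = d if d = 1 mod 4, and disc(K) = 4d if d = 2 or 3 mod 4.
Here d = -870, and d mod 4 = 2.
d = 2 mod 4, not 1 (O_K = Z[sqrt(d)]), so disc(K) = 4d = 4 * (-870) = -3480

-3480


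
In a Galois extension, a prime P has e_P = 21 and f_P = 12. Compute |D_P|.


|D_P| = e * f
= 21 * 12
= 252

252


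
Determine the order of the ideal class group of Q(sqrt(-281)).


K = Q(sqrt(-281)). d mod 4 = 3, so D = disc(K) = 4d = -1124
h(K) equals the number of primitive reduced positive-definite forms (a, b, c) = a*x^2 + b*x*y + c*y^2 with b^2 - 4ac = D,
where reduced means |b| <= a <= c, with b >= 0 whenever |b| = a or a = c, and primitive means gcd(a, b, c) = 1.
Reduced forces 3a^2 <= |D| = 1124, so 1 <= a <= 19; b must have the parity of D, and c = (b^2 - D)/(4a) must be an integer >= a.
Enumerate a = 1..19, b in [-a, a]:
  a=1: (1, 0, 281)  [1]
  a=2: (2, 2, 141)  [1]
  a=3: (3, -2, 94), (3, 2, 94)  [2]
  a=4: none
  a=5: (5, -4, 57), (5, 4, 57)  [2]
  a=6: (6, -2, 47), (6, 2, 47)  [2]
  a=7..8: none
  a=9: (9, -8, 33), (9, 8, 33)  [2]
  a=10: (10, -6, 29), (10, 6, 29)  [2]
  a=11: (11, -8, 27), (11, 8, 27)  [2]
  a=12..14: none
  a=15: (15, -14, 22), (15, -4, 19), (15, 4, 19), (15, 14, 22)  [4]
  a=16: none
  a=17: (17, -10, 18), (17, 10, 18)  [2]
  a=18..19: none
Total reduced forms: 1 + 1 + 2 + 2 + 2 + 2 + 2 + 2 + 4 + 2 = 20
h = 20

20


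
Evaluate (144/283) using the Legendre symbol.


p = 283 is prime, so compute (144/283) with the reciprocity algorithm (Jacobi-symbol steps: pull out 2s via (2/n), flip via reciprocity, reduce):
  pull out 2: (2/283) = -1  (since 283 mod 8 = 3)
  pull out 2: (2/283) = -1  (since 283 mod 8 = 3)
  pull out 2: (2/283) = -1  (since 283 mod 8 = 3)
  pull out 2: (2/283) = -1  (since 283 mod 8 = 3)
  reciprocity: (9/283) -> +(283/9)
  reduce: (4/9)
  pull out 2: (2/9) = +1  (since 9 mod 8 = 1)
  pull out 2: (2/9) = +1  (since 9 mod 8 = 1)
  (1/9) = 1
Product of signs = 1
(144/283) = 1

1


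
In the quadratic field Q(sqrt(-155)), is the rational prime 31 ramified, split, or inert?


K = Q(sqrt(-155)). Since d mod 4 = 1, disc(K) = -155.
Check p | disc: -155 mod 31 = 0.
p divides disc, so p ramifies: (p) = P^2 with e=2, f=1, g=1.
Therefore p is ramified.

ramified


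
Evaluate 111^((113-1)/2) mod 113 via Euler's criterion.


p = 113 is prime and the exponent is (p-1)/2 = 56, so by Euler's criterion 111^56 = (111/113) = +1 or -1 mod 113.
Compute by square-and-multiply:
  56 = 32 + 16 + 8 (binary 111000)
  Repeated squaring mod 113: 111^1 = 111, 111^2 = 4, 111^4 = 16, 111^8 = 30, 111^16 = 109, 111^32 = 16
  111^56 = 111^32 * 111^16 * 111^8 = 16 * 109 * 30 mod 113
    16 * 109 = 1744 = 49 mod 113
    49 * 30 = 1470 = 1 mod 113
  111^56 = 1 mod 113
Result 1: 111 is a quadratic residue mod 113.
111^56 mod 113 = 1

1


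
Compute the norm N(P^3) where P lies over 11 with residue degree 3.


N(P^a) = p^(a*f)
= 11^(3*3)
= 11^9
= 2357947691

2357947691


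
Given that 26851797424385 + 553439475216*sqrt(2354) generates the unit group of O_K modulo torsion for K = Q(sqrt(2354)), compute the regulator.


epsilon = 26851797424385 + 553439475216*sqrt(2354)
= 5.3704e+13
R = ln(5.3704e+13)
= 31.6145

31.6145
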